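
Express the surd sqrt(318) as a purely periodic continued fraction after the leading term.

Write x_i = (sqrt(318) + m_i)/d_i with (m_0, d_0) = (0, 1). a_0 = floor(sqrt(318)) = 17, since 17^2 = 289 <= 318 < 324 = 18^2.
Iterate m_{i+1} = d_i*a_i - m_i, d_{i+1} = (318 - m_{i+1}^2)/d_i, a_{i+1} = floor((a_0 + m_{i+1})/d_{i+1}):
  m_1 = 1*17 - 0 = 17, d_1 = (318 - 17^2)/1 = 29/1 = 29, a_1 = floor((17 + 17)/29) = 1.
  m_2 = 29*1 - 17 = 12, d_2 = (318 - 12^2)/29 = 174/29 = 6, a_2 = floor((17 + 12)/6) = 4.
  m_3 = 6*4 - 12 = 12, d_3 = (318 - 12^2)/6 = 174/6 = 29, a_3 = floor((17 + 12)/29) = 1.
  m_4 = 29*1 - 12 = 17, d_4 = (318 - 17^2)/29 = 29/29 = 1, a_4 = floor((17 + 17)/1) = 34.
  m_5 = 1*34 - 17 = 17, d_5 = (318 - 17^2)/1 = 29/1 = 29: (m_5, d_5) = (m_1, d_1) = (17, 29), so from here the quotients repeat a_1, ..., a_4; the period length is 4.
Hence the expansion of sqrt(318) is a_0 = 17 followed by the repeating block 1, 4, 1, 34 (period 4).

[17; (1, 4, 1, 34)]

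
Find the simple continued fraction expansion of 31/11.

[2; 1, 4, 2]

Run the Euclidean algorithm on 31 and 11; the successive quotients are the partial quotients a_0, a_1, ... (each step inverts the fractional part left over by the previous one):
  31 = 2*11 + 9, so a_0 = 2.
  11 = 1*9 + 2, so a_1 = 1.
  9 = 4*2 + 1, so a_2 = 4.
  2 = 2*1 + 0, so a_3 = 2.
The remainder reaches 0 after 4 divisions, so the expansion has 4 partial quotients, read off in order.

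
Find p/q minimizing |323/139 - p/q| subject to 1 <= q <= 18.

7/3

Expand x = 323/139 as a continued fraction with the Euclidean algorithm:
  323 = 2*139 + 45, so a_0 = 2.
  139 = 3*45 + 4, so a_1 = 3.
  45 = 11*4 + 1, so a_2 = 11.
  4 = 4*1 + 0, so a_3 = 4.
so x = [2; 3, 11, 4].
Convergents (p_i = a_i*p_{i-1} + p_{i-2}, q_i = a_i*q_{i-1} + q_{i-2} with p_{-2}=0, p_{-1}=1, q_{-2}=1, q_{-1}=0), until the denominator exceeds 18:
  i=0: a_0=2, p_0 = 2*1 + 0 = 2, q_0 = 2*0 + 1 = 1.
  i=1: a_1=3, p_1 = 3*2 + 1 = 7, q_1 = 3*1 + 0 = 3.
  i=2: a_2=11, p_2 = 11*7 + 2 = 79, q_2 = 11*3 + 1 = 34.
q_2 = 34 > 18, so the last convergent with denominator <= 18 is p_1/q_1 = 7/3.
The closest fraction with denominator <= 18 is either p_1/q_1 or the intermediate fraction (k*p_1 + p_0)/(k*q_1 + q_0) with the largest k >= 1 whose denominator stays <= 18; these approach x as k grows, and every other convergent or intermediate fraction in range is farther away.
Largest k: floor((18 - q_0)/q_1) = floor((18 - 1)/3) = 5.
That gives (5*7 + 2)/(5*3 + 1) = 37/16.
Compare the errors: |x - 7/3| = |323*3 - 7*139|/(139*3) = 4/417, and |x - 37/16| = |323*16 - 37*139|/(139*16) = 25/2224.
Cross-multiplying, 4*2224 = 8896 < 10425 = 25*417, so 4/417 is smaller: the convergent 7/3 is closer to x than 37/16.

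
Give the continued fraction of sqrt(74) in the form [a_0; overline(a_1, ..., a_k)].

[8; overline(1, 1, 1, 1, 16)]

Write x_i = (sqrt(74) + m_i)/d_i with (m_0, d_0) = (0, 1). a_0 = floor(sqrt(74)) = 8, since 8^2 = 64 <= 74 < 81 = 9^2.
Iterate m_{i+1} = d_i*a_i - m_i, d_{i+1} = (74 - m_{i+1}^2)/d_i, a_{i+1} = floor((a_0 + m_{i+1})/d_{i+1}):
  m_1 = 1*8 - 0 = 8, d_1 = (74 - 8^2)/1 = 10/1 = 10, a_1 = floor((8 + 8)/10) = 1.
  m_2 = 10*1 - 8 = 2, d_2 = (74 - 2^2)/10 = 70/10 = 7, a_2 = floor((8 + 2)/7) = 1.
  m_3 = 7*1 - 2 = 5, d_3 = (74 - 5^2)/7 = 49/7 = 7, a_3 = floor((8 + 5)/7) = 1.
  m_4 = 7*1 - 5 = 2, d_4 = (74 - 2^2)/7 = 70/7 = 10, a_4 = floor((8 + 2)/10) = 1.
  m_5 = 10*1 - 2 = 8, d_5 = (74 - 8^2)/10 = 10/10 = 1, a_5 = floor((8 + 8)/1) = 16.
  m_6 = 1*16 - 8 = 8, d_6 = (74 - 8^2)/1 = 10/1 = 10: (m_6, d_6) = (m_1, d_1) = (8, 10), so from here the quotients repeat a_1, ..., a_5; the period length is 5.
Hence the expansion of sqrt(74) is a_0 = 8 followed by the repeating block 1, 1, 1, 1, 16 (period 5).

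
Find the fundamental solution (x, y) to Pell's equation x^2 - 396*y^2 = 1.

First expand sqrt(396) as a continued fraction. With x_i = (sqrt(396) + m_i)/d_i and (m_0, d_0) = (0, 1): a_0 = floor(sqrt(396)) = 19, since 19^2 = 361 <= 396 < 400 = 20^2.
Iterate m_{i+1} = d_i*a_i - m_i, d_{i+1} = (396 - m_{i+1}^2)/d_i, a_{i+1} = floor((a_0 + m_{i+1})/d_{i+1}):
  m_1 = 1*19 - 0 = 19, d_1 = (396 - 19^2)/1 = 35/1 = 35, a_1 = floor((19 + 19)/35) = 1.
  m_2 = 35*1 - 19 = 16, d_2 = (396 - 16^2)/35 = 140/35 = 4, a_2 = floor((19 + 16)/4) = 8.
  m_3 = 4*8 - 16 = 16, d_3 = (396 - 16^2)/4 = 140/4 = 35, a_3 = floor((19 + 16)/35) = 1.
  m_4 = 35*1 - 16 = 19, d_4 = (396 - 19^2)/35 = 35/35 = 1, a_4 = floor((19 + 19)/1) = 38.
  m_5 = 1*38 - 19 = 19, d_5 = (396 - 19^2)/1 = 35/1 = 35: (m_5, d_5) = (m_1, d_1) = (19, 35), so from here the quotients repeat a_1, ..., a_4; the period length is 4.
So sqrt(396) = [19; (1, 8, 1, 38)] with period length k = 4.
k is even, so the fundamental solution of x^2 - 396y^2 = 1 is (p_{k-1}, q_{k-1}) = (p_3, q_3); compute convergents through index 3.
Convergents (p_i = a_i*p_{i-1} + p_{i-2}, q_i = a_i*q_{i-1} + q_{i-2} with p_{-2}=0, p_{-1}=1, q_{-2}=1, q_{-1}=0):
  i=0: a_0=19, p_0 = 19*1 + 0 = 19, q_0 = 19*0 + 1 = 1.
  i=1: a_1=1, p_1 = 1*19 + 1 = 20, q_1 = 1*1 + 0 = 1.
  i=2: a_2=8, p_2 = 8*20 + 19 = 179, q_2 = 8*1 + 1 = 9.
  i=3: a_3=1, p_3 = 1*179 + 20 = 199, q_3 = 1*9 + 1 = 10.
Check: 199^2 - 396*10^2 = 39601 - 39600 = 1, so (x, y) = (199, 10) solves the equation, and by the theorem it is the least positive solution.

(x, y) = (199, 10)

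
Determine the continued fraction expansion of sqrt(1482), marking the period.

Write x_i = (sqrt(1482) + m_i)/d_i with (m_0, d_0) = (0, 1). a_0 = floor(sqrt(1482)) = 38, since 38^2 = 1444 <= 1482 < 1521 = 39^2.
Iterate m_{i+1} = d_i*a_i - m_i, d_{i+1} = (1482 - m_{i+1}^2)/d_i, a_{i+1} = floor((a_0 + m_{i+1})/d_{i+1}):
  m_1 = 1*38 - 0 = 38, d_1 = (1482 - 38^2)/1 = 38/1 = 38, a_1 = floor((38 + 38)/38) = 2.
  m_2 = 38*2 - 38 = 38, d_2 = (1482 - 38^2)/38 = 38/38 = 1, a_2 = floor((38 + 38)/1) = 76.
  m_3 = 1*76 - 38 = 38, d_3 = (1482 - 38^2)/1 = 38/1 = 38: (m_3, d_3) = (m_1, d_1) = (38, 38), so from here the quotients repeat a_1, a_2; the period length is 2.
Hence the expansion of sqrt(1482) is a_0 = 38 followed by the repeating block 2, 76 (period 2).

[38; (2, 76)]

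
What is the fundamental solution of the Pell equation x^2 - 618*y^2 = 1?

First expand sqrt(618) as a continued fraction. With x_i = (sqrt(618) + m_i)/d_i and (m_0, d_0) = (0, 1): a_0 = floor(sqrt(618)) = 24, since 24^2 = 576 <= 618 < 625 = 25^2.
Iterate m_{i+1} = d_i*a_i - m_i, d_{i+1} = (618 - m_{i+1}^2)/d_i, a_{i+1} = floor((a_0 + m_{i+1})/d_{i+1}):
  m_1 = 1*24 - 0 = 24, d_1 = (618 - 24^2)/1 = 42/1 = 42, a_1 = floor((24 + 24)/42) = 1.
  m_2 = 42*1 - 24 = 18, d_2 = (618 - 18^2)/42 = 294/42 = 7, a_2 = floor((24 + 18)/7) = 6.
  m_3 = 7*6 - 18 = 24, d_3 = (618 - 24^2)/7 = 42/7 = 6, a_3 = floor((24 + 24)/6) = 8.
  m_4 = 6*8 - 24 = 24, d_4 = (618 - 24^2)/6 = 42/6 = 7, a_4 = floor((24 + 24)/7) = 6.
  m_5 = 7*6 - 24 = 18, d_5 = (618 - 18^2)/7 = 294/7 = 42, a_5 = floor((24 + 18)/42) = 1.
  m_6 = 42*1 - 18 = 24, d_6 = (618 - 24^2)/42 = 42/42 = 1, a_6 = floor((24 + 24)/1) = 48.
  m_7 = 1*48 - 24 = 24, d_7 = (618 - 24^2)/1 = 42/1 = 42: (m_7, d_7) = (m_1, d_1) = (24, 42), so from here the quotients repeat a_1, ..., a_6; the period length is 6.
So sqrt(618) = [24; (1, 6, 8, 6, 1, 48)] with period length k = 6.
k is even, so the fundamental solution of x^2 - 618y^2 = 1 is (p_{k-1}, q_{k-1}) = (p_5, q_5); compute convergents through index 5.
Convergents (p_i = a_i*p_{i-1} + p_{i-2}, q_i = a_i*q_{i-1} + q_{i-2} with p_{-2}=0, p_{-1}=1, q_{-2}=1, q_{-1}=0):
  i=0: a_0=24, p_0 = 24*1 + 0 = 24, q_0 = 24*0 + 1 = 1.
  i=1: a_1=1, p_1 = 1*24 + 1 = 25, q_1 = 1*1 + 0 = 1.
  i=2: a_2=6, p_2 = 6*25 + 24 = 174, q_2 = 6*1 + 1 = 7.
  i=3: a_3=8, p_3 = 8*174 + 25 = 1417, q_3 = 8*7 + 1 = 57.
  i=4: a_4=6, p_4 = 6*1417 + 174 = 8676, q_4 = 6*57 + 7 = 349.
  i=5: a_5=1, p_5 = 1*8676 + 1417 = 10093, q_5 = 1*349 + 57 = 406.
Check: 10093^2 - 618*406^2 = 101868649 - 101868648 = 1, so (x, y) = (10093, 406) solves the equation, and by the theorem it is the least positive solution.

(x, y) = (10093, 406)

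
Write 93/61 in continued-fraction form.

Run the Euclidean algorithm on 93 and 61; the successive quotients are the partial quotients a_0, a_1, ... (each step inverts the fractional part left over by the previous one):
  93 = 1*61 + 32, so a_0 = 1.
  61 = 1*32 + 29, so a_1 = 1.
  32 = 1*29 + 3, so a_2 = 1.
  29 = 9*3 + 2, so a_3 = 9.
  3 = 1*2 + 1, so a_4 = 1.
  2 = 2*1 + 0, so a_5 = 2.
The remainder reaches 0 after 6 divisions, so the expansion has 6 partial quotients, read off in order.

[1; 1, 1, 9, 1, 2]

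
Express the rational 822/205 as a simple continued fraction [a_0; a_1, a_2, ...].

[4; 102, 2]

Run the Euclidean algorithm on 822 and 205; the successive quotients are the partial quotients a_0, a_1, ... (each step inverts the fractional part left over by the previous one):
  822 = 4*205 + 2, so a_0 = 4.
  205 = 102*2 + 1, so a_1 = 102.
  2 = 2*1 + 0, so a_2 = 2.
The remainder reaches 0 after 3 divisions, so the expansion has 3 partial quotients, read off in order.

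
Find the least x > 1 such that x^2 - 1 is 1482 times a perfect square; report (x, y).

First expand sqrt(1482) as a continued fraction. With x_i = (sqrt(1482) + m_i)/d_i and (m_0, d_0) = (0, 1): a_0 = floor(sqrt(1482)) = 38, since 38^2 = 1444 <= 1482 < 1521 = 39^2.
Iterate m_{i+1} = d_i*a_i - m_i, d_{i+1} = (1482 - m_{i+1}^2)/d_i, a_{i+1} = floor((a_0 + m_{i+1})/d_{i+1}):
  m_1 = 1*38 - 0 = 38, d_1 = (1482 - 38^2)/1 = 38/1 = 38, a_1 = floor((38 + 38)/38) = 2.
  m_2 = 38*2 - 38 = 38, d_2 = (1482 - 38^2)/38 = 38/38 = 1, a_2 = floor((38 + 38)/1) = 76.
  m_3 = 1*76 - 38 = 38, d_3 = (1482 - 38^2)/1 = 38/1 = 38: (m_3, d_3) = (m_1, d_1) = (38, 38), so from here the quotients repeat a_1, a_2; the period length is 2.
So sqrt(1482) = [38; (2, 76)] with period length k = 2.
k is even, so the fundamental solution of x^2 - 1482y^2 = 1 is (p_{k-1}, q_{k-1}) = (p_1, q_1); compute convergents through index 1.
Convergents (p_i = a_i*p_{i-1} + p_{i-2}, q_i = a_i*q_{i-1} + q_{i-2} with p_{-2}=0, p_{-1}=1, q_{-2}=1, q_{-1}=0):
  i=0: a_0=38, p_0 = 38*1 + 0 = 38, q_0 = 38*0 + 1 = 1.
  i=1: a_1=2, p_1 = 2*38 + 1 = 77, q_1 = 2*1 + 0 = 2.
Check: 77^2 - 1482*2^2 = 5929 - 5928 = 1, so (x, y) = (77, 2) solves the equation, and by the theorem it is the least positive solution.

(x, y) = (77, 2)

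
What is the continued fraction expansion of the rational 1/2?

[0; 2]

Run the Euclidean algorithm on 1 and 2; the successive quotients are the partial quotients a_0, a_1, ... (each step inverts the fractional part left over by the previous one):
  1 = 0*2 + 1, so a_0 = 0.
  2 = 2*1 + 0, so a_1 = 2.
The remainder reaches 0 after 2 divisions, so the expansion has 2 partial quotients, read off in order.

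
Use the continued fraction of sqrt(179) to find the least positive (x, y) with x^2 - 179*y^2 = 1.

(x, y) = (4190210, 313191)

First expand sqrt(179) as a continued fraction. With x_i = (sqrt(179) + m_i)/d_i and (m_0, d_0) = (0, 1): a_0 = floor(sqrt(179)) = 13, since 13^2 = 169 <= 179 < 196 = 14^2.
Iterate m_{i+1} = d_i*a_i - m_i, d_{i+1} = (179 - m_{i+1}^2)/d_i, a_{i+1} = floor((a_0 + m_{i+1})/d_{i+1}):
  m_1 = 1*13 - 0 = 13, d_1 = (179 - 13^2)/1 = 10/1 = 10, a_1 = floor((13 + 13)/10) = 2.
  m_2 = 10*2 - 13 = 7, d_2 = (179 - 7^2)/10 = 130/10 = 13, a_2 = floor((13 + 7)/13) = 1.
  m_3 = 13*1 - 7 = 6, d_3 = (179 - 6^2)/13 = 143/13 = 11, a_3 = floor((13 + 6)/11) = 1.
  m_4 = 11*1 - 6 = 5, d_4 = (179 - 5^2)/11 = 154/11 = 14, a_4 = floor((13 + 5)/14) = 1.
  m_5 = 14*1 - 5 = 9, d_5 = (179 - 9^2)/14 = 98/14 = 7, a_5 = floor((13 + 9)/7) = 3.
  m_6 = 7*3 - 9 = 12, d_6 = (179 - 12^2)/7 = 35/7 = 5, a_6 = floor((13 + 12)/5) = 5.
  m_7 = 5*5 - 12 = 13, d_7 = (179 - 13^2)/5 = 10/5 = 2, a_7 = floor((13 + 13)/2) = 13.
  m_8 = 2*13 - 13 = 13, d_8 = (179 - 13^2)/2 = 10/2 = 5, a_8 = floor((13 + 13)/5) = 5.
  m_9 = 5*5 - 13 = 12, d_9 = (179 - 12^2)/5 = 35/5 = 7, a_9 = floor((13 + 12)/7) = 3.
  m_10 = 7*3 - 12 = 9, d_10 = (179 - 9^2)/7 = 98/7 = 14, a_10 = floor((13 + 9)/14) = 1.
  m_11 = 14*1 - 9 = 5, d_11 = (179 - 5^2)/14 = 154/14 = 11, a_11 = floor((13 + 5)/11) = 1.
  m_12 = 11*1 - 5 = 6, d_12 = (179 - 6^2)/11 = 143/11 = 13, a_12 = floor((13 + 6)/13) = 1.
  m_13 = 13*1 - 6 = 7, d_13 = (179 - 7^2)/13 = 130/13 = 10, a_13 = floor((13 + 7)/10) = 2.
  m_14 = 10*2 - 7 = 13, d_14 = (179 - 13^2)/10 = 10/10 = 1, a_14 = floor((13 + 13)/1) = 26.
  m_15 = 1*26 - 13 = 13, d_15 = (179 - 13^2)/1 = 10/1 = 10: (m_15, d_15) = (m_1, d_1) = (13, 10), so from here the quotients repeat a_1, ..., a_14; the period length is 14.
So sqrt(179) = [13; (2, 1, 1, 1, 3, 5, 13, 5, 3, 1, 1, 1, 2, 26)] with period length k = 14.
k is even, so the fundamental solution of x^2 - 179y^2 = 1 is (p_{k-1}, q_{k-1}) = (p_13, q_13); compute convergents through index 13.
Convergents (p_i = a_i*p_{i-1} + p_{i-2}, q_i = a_i*q_{i-1} + q_{i-2} with p_{-2}=0, p_{-1}=1, q_{-2}=1, q_{-1}=0):
  i=0: a_0=13, p_0 = 13*1 + 0 = 13, q_0 = 13*0 + 1 = 1.
  i=1: a_1=2, p_1 = 2*13 + 1 = 27, q_1 = 2*1 + 0 = 2.
  i=2: a_2=1, p_2 = 1*27 + 13 = 40, q_2 = 1*2 + 1 = 3.
  i=3: a_3=1, p_3 = 1*40 + 27 = 67, q_3 = 1*3 + 2 = 5.
  i=4: a_4=1, p_4 = 1*67 + 40 = 107, q_4 = 1*5 + 3 = 8.
  i=5: a_5=3, p_5 = 3*107 + 67 = 388, q_5 = 3*8 + 5 = 29.
  i=6: a_6=5, p_6 = 5*388 + 107 = 2047, q_6 = 5*29 + 8 = 153.
  i=7: a_7=13, p_7 = 13*2047 + 388 = 26999, q_7 = 13*153 + 29 = 2018.
  i=8: a_8=5, p_8 = 5*26999 + 2047 = 137042, q_8 = 5*2018 + 153 = 10243.
  i=9: a_9=3, p_9 = 3*137042 + 26999 = 438125, q_9 = 3*10243 + 2018 = 32747.
  i=10: a_10=1, p_10 = 1*438125 + 137042 = 575167, q_10 = 1*32747 + 10243 = 42990.
  i=11: a_11=1, p_11 = 1*575167 + 438125 = 1013292, q_11 = 1*42990 + 32747 = 75737.
  i=12: a_12=1, p_12 = 1*1013292 + 575167 = 1588459, q_12 = 1*75737 + 42990 = 118727.
  i=13: a_13=2, p_13 = 2*1588459 + 1013292 = 4190210, q_13 = 2*118727 + 75737 = 313191.
Check: 4190210^2 - 179*313191^2 = 17557859844100 - 17557859844099 = 1, so (x, y) = (4190210, 313191) solves the equation, and by the theorem it is the least positive solution.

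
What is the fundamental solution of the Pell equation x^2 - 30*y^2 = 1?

First expand sqrt(30) as a continued fraction. With x_i = (sqrt(30) + m_i)/d_i and (m_0, d_0) = (0, 1): a_0 = floor(sqrt(30)) = 5, since 5^2 = 25 <= 30 < 36 = 6^2.
Iterate m_{i+1} = d_i*a_i - m_i, d_{i+1} = (30 - m_{i+1}^2)/d_i, a_{i+1} = floor((a_0 + m_{i+1})/d_{i+1}):
  m_1 = 1*5 - 0 = 5, d_1 = (30 - 5^2)/1 = 5/1 = 5, a_1 = floor((5 + 5)/5) = 2.
  m_2 = 5*2 - 5 = 5, d_2 = (30 - 5^2)/5 = 5/5 = 1, a_2 = floor((5 + 5)/1) = 10.
  m_3 = 1*10 - 5 = 5, d_3 = (30 - 5^2)/1 = 5/1 = 5: (m_3, d_3) = (m_1, d_1) = (5, 5), so from here the quotients repeat a_1, a_2; the period length is 2.
So sqrt(30) = [5; (2, 10)] with period length k = 2.
k is even, so the fundamental solution of x^2 - 30y^2 = 1 is (p_{k-1}, q_{k-1}) = (p_1, q_1); compute convergents through index 1.
Convergents (p_i = a_i*p_{i-1} + p_{i-2}, q_i = a_i*q_{i-1} + q_{i-2} with p_{-2}=0, p_{-1}=1, q_{-2}=1, q_{-1}=0):
  i=0: a_0=5, p_0 = 5*1 + 0 = 5, q_0 = 5*0 + 1 = 1.
  i=1: a_1=2, p_1 = 2*5 + 1 = 11, q_1 = 2*1 + 0 = 2.
Check: 11^2 - 30*2^2 = 121 - 120 = 1, so (x, y) = (11, 2) solves the equation, and by the theorem it is the least positive solution.

(x, y) = (11, 2)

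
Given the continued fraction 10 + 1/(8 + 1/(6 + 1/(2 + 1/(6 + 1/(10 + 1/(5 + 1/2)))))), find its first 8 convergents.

Using the convergent recurrence p_i = a_i*p_{i-1} + p_{i-2}, q_i = a_i*q_{i-1} + q_{i-2} with p_{-2}=0, p_{-1}=1, q_{-2}=1, q_{-1}=0:
  i=0: a_0=10, p_0 = 10*1 + 0 = 10, q_0 = 10*0 + 1 = 1.
  i=1: a_1=8, p_1 = 8*10 + 1 = 81, q_1 = 8*1 + 0 = 8.
  i=2: a_2=6, p_2 = 6*81 + 10 = 496, q_2 = 6*8 + 1 = 49.
  i=3: a_3=2, p_3 = 2*496 + 81 = 1073, q_3 = 2*49 + 8 = 106.
  i=4: a_4=6, p_4 = 6*1073 + 496 = 6934, q_4 = 6*106 + 49 = 685.
  i=5: a_5=10, p_5 = 10*6934 + 1073 = 70413, q_5 = 10*685 + 106 = 6956.
  i=6: a_6=5, p_6 = 5*70413 + 6934 = 358999, q_6 = 5*6956 + 685 = 35465.
  i=7: a_7=2, p_7 = 2*358999 + 70413 = 788411, q_7 = 2*35465 + 6956 = 77886.

10/1, 81/8, 496/49, 1073/106, 6934/685, 70413/6956, 358999/35465, 788411/77886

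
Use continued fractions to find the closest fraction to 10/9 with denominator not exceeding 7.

Expand x = 10/9 as a continued fraction with the Euclidean algorithm:
  10 = 1*9 + 1, so a_0 = 1.
  9 = 9*1 + 0, so a_1 = 9.
so x = [1; 9].
Convergents (p_i = a_i*p_{i-1} + p_{i-2}, q_i = a_i*q_{i-1} + q_{i-2} with p_{-2}=0, p_{-1}=1, q_{-2}=1, q_{-1}=0), until the denominator exceeds 7:
  i=0: a_0=1, p_0 = 1*1 + 0 = 1, q_0 = 1*0 + 1 = 1.
  i=1: a_1=9, p_1 = 9*1 + 1 = 10, q_1 = 9*1 + 0 = 9.
q_1 = 9 > 7, so the last convergent with denominator <= 7 is p_0/q_0 = 1/1.
The closest fraction with denominator <= 7 is either p_0/q_0 or the intermediate fraction (k*p_0 + p_{-1})/(k*q_0 + q_{-1}) with the largest k >= 1 whose denominator stays <= 7; these approach x as k grows, and every other convergent or intermediate fraction in range is farther away.
Largest k: floor((7 - q_{-1})/q_0) = floor((7 - 0)/1) = 7 (using the seeds p_{-1} = 1, q_{-1} = 0).
That gives (7*1 + 1)/(7*1 + 0) = 8/7.
Compare the errors: |x - 1/1| = |10*1 - 1*9|/(9*1) = 1/9, and |x - 8/7| = |10*7 - 8*9|/(9*7) = 2/63.
Cross-multiplying, 2*9 = 18 < 63 = 1*63, so 2/63 is smaller: the intermediate fraction 8/7 is closer to x than 1/1.

8/7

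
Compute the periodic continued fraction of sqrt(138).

[11; (1, 2, 1, 22)]

Write x_i = (sqrt(138) + m_i)/d_i with (m_0, d_0) = (0, 1). a_0 = floor(sqrt(138)) = 11, since 11^2 = 121 <= 138 < 144 = 12^2.
Iterate m_{i+1} = d_i*a_i - m_i, d_{i+1} = (138 - m_{i+1}^2)/d_i, a_{i+1} = floor((a_0 + m_{i+1})/d_{i+1}):
  m_1 = 1*11 - 0 = 11, d_1 = (138 - 11^2)/1 = 17/1 = 17, a_1 = floor((11 + 11)/17) = 1.
  m_2 = 17*1 - 11 = 6, d_2 = (138 - 6^2)/17 = 102/17 = 6, a_2 = floor((11 + 6)/6) = 2.
  m_3 = 6*2 - 6 = 6, d_3 = (138 - 6^2)/6 = 102/6 = 17, a_3 = floor((11 + 6)/17) = 1.
  m_4 = 17*1 - 6 = 11, d_4 = (138 - 11^2)/17 = 17/17 = 1, a_4 = floor((11 + 11)/1) = 22.
  m_5 = 1*22 - 11 = 11, d_5 = (138 - 11^2)/1 = 17/1 = 17: (m_5, d_5) = (m_1, d_1) = (11, 17), so from here the quotients repeat a_1, ..., a_4; the period length is 4.
Hence the expansion of sqrt(138) is a_0 = 11 followed by the repeating block 1, 2, 1, 22 (period 4).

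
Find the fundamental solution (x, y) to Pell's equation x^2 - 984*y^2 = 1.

First expand sqrt(984) as a continued fraction. With x_i = (sqrt(984) + m_i)/d_i and (m_0, d_0) = (0, 1): a_0 = floor(sqrt(984)) = 31, since 31^2 = 961 <= 984 < 1024 = 32^2.
Iterate m_{i+1} = d_i*a_i - m_i, d_{i+1} = (984 - m_{i+1}^2)/d_i, a_{i+1} = floor((a_0 + m_{i+1})/d_{i+1}):
  m_1 = 1*31 - 0 = 31, d_1 = (984 - 31^2)/1 = 23/1 = 23, a_1 = floor((31 + 31)/23) = 2.
  m_2 = 23*2 - 31 = 15, d_2 = (984 - 15^2)/23 = 759/23 = 33, a_2 = floor((31 + 15)/33) = 1.
  m_3 = 33*1 - 15 = 18, d_3 = (984 - 18^2)/33 = 660/33 = 20, a_3 = floor((31 + 18)/20) = 2.
  m_4 = 20*2 - 18 = 22, d_4 = (984 - 22^2)/20 = 500/20 = 25, a_4 = floor((31 + 22)/25) = 2.
  m_5 = 25*2 - 22 = 28, d_5 = (984 - 28^2)/25 = 200/25 = 8, a_5 = floor((31 + 28)/8) = 7.
  m_6 = 8*7 - 28 = 28, d_6 = (984 - 28^2)/8 = 200/8 = 25, a_6 = floor((31 + 28)/25) = 2.
  m_7 = 25*2 - 28 = 22, d_7 = (984 - 22^2)/25 = 500/25 = 20, a_7 = floor((31 + 22)/20) = 2.
  m_8 = 20*2 - 22 = 18, d_8 = (984 - 18^2)/20 = 660/20 = 33, a_8 = floor((31 + 18)/33) = 1.
  m_9 = 33*1 - 18 = 15, d_9 = (984 - 15^2)/33 = 759/33 = 23, a_9 = floor((31 + 15)/23) = 2.
  m_10 = 23*2 - 15 = 31, d_10 = (984 - 31^2)/23 = 23/23 = 1, a_10 = floor((31 + 31)/1) = 62.
  m_11 = 1*62 - 31 = 31, d_11 = (984 - 31^2)/1 = 23/1 = 23: (m_11, d_11) = (m_1, d_1) = (31, 23), so from here the quotients repeat a_1, ..., a_10; the period length is 10.
So sqrt(984) = [31; (2, 1, 2, 2, 7, 2, 2, 1, 2, 62)] with period length k = 10.
k is even, so the fundamental solution of x^2 - 984y^2 = 1 is (p_{k-1}, q_{k-1}) = (p_9, q_9); compute convergents through index 9.
Convergents (p_i = a_i*p_{i-1} + p_{i-2}, q_i = a_i*q_{i-1} + q_{i-2} with p_{-2}=0, p_{-1}=1, q_{-2}=1, q_{-1}=0):
  i=0: a_0=31, p_0 = 31*1 + 0 = 31, q_0 = 31*0 + 1 = 1.
  i=1: a_1=2, p_1 = 2*31 + 1 = 63, q_1 = 2*1 + 0 = 2.
  i=2: a_2=1, p_2 = 1*63 + 31 = 94, q_2 = 1*2 + 1 = 3.
  i=3: a_3=2, p_3 = 2*94 + 63 = 251, q_3 = 2*3 + 2 = 8.
  i=4: a_4=2, p_4 = 2*251 + 94 = 596, q_4 = 2*8 + 3 = 19.
  i=5: a_5=7, p_5 = 7*596 + 251 = 4423, q_5 = 7*19 + 8 = 141.
  i=6: a_6=2, p_6 = 2*4423 + 596 = 9442, q_6 = 2*141 + 19 = 301.
  i=7: a_7=2, p_7 = 2*9442 + 4423 = 23307, q_7 = 2*301 + 141 = 743.
  i=8: a_8=1, p_8 = 1*23307 + 9442 = 32749, q_8 = 1*743 + 301 = 1044.
  i=9: a_9=2, p_9 = 2*32749 + 23307 = 88805, q_9 = 2*1044 + 743 = 2831.
Check: 88805^2 - 984*2831^2 = 7886328025 - 7886328024 = 1, so (x, y) = (88805, 2831) solves the equation, and by the theorem it is the least positive solution.

(x, y) = (88805, 2831)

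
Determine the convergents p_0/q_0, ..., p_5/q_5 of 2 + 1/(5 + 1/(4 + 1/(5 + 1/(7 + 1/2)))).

Using the convergent recurrence p_i = a_i*p_{i-1} + p_{i-2}, q_i = a_i*q_{i-1} + q_{i-2} with p_{-2}=0, p_{-1}=1, q_{-2}=1, q_{-1}=0:
  i=0: a_0=2, p_0 = 2*1 + 0 = 2, q_0 = 2*0 + 1 = 1.
  i=1: a_1=5, p_1 = 5*2 + 1 = 11, q_1 = 5*1 + 0 = 5.
  i=2: a_2=4, p_2 = 4*11 + 2 = 46, q_2 = 4*5 + 1 = 21.
  i=3: a_3=5, p_3 = 5*46 + 11 = 241, q_3 = 5*21 + 5 = 110.
  i=4: a_4=7, p_4 = 7*241 + 46 = 1733, q_4 = 7*110 + 21 = 791.
  i=5: a_5=2, p_5 = 2*1733 + 241 = 3707, q_5 = 2*791 + 110 = 1692.

2/1, 11/5, 46/21, 241/110, 1733/791, 3707/1692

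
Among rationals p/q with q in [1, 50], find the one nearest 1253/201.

Expand x = 1253/201 as a continued fraction with the Euclidean algorithm:
  1253 = 6*201 + 47, so a_0 = 6.
  201 = 4*47 + 13, so a_1 = 4.
  47 = 3*13 + 8, so a_2 = 3.
  13 = 1*8 + 5, so a_3 = 1.
  8 = 1*5 + 3, so a_4 = 1.
  5 = 1*3 + 2, so a_5 = 1.
  3 = 1*2 + 1, so a_6 = 1.
  2 = 2*1 + 0, so a_7 = 2.
so x = [6; 4, 3, 1, 1, 1, 1, 2].
Convergents (p_i = a_i*p_{i-1} + p_{i-2}, q_i = a_i*q_{i-1} + q_{i-2} with p_{-2}=0, p_{-1}=1, q_{-2}=1, q_{-1}=0), until the denominator exceeds 50:
  i=0: a_0=6, p_0 = 6*1 + 0 = 6, q_0 = 6*0 + 1 = 1.
  i=1: a_1=4, p_1 = 4*6 + 1 = 25, q_1 = 4*1 + 0 = 4.
  i=2: a_2=3, p_2 = 3*25 + 6 = 81, q_2 = 3*4 + 1 = 13.
  i=3: a_3=1, p_3 = 1*81 + 25 = 106, q_3 = 1*13 + 4 = 17.
  i=4: a_4=1, p_4 = 1*106 + 81 = 187, q_4 = 1*17 + 13 = 30.
  i=5: a_5=1, p_5 = 1*187 + 106 = 293, q_5 = 1*30 + 17 = 47.
  i=6: a_6=1, p_6 = 1*293 + 187 = 480, q_6 = 1*47 + 30 = 77.
q_6 = 77 > 50, so the last convergent with denominator <= 50 is p_5/q_5 = 293/47.
The closest fraction with denominator <= 50 is either p_5/q_5 or the intermediate fraction (k*p_5 + p_4)/(k*q_5 + q_4) with the largest k >= 1 whose denominator stays <= 50; these approach x as k grows, and every other convergent or intermediate fraction in range is farther away.
Largest k: floor((50 - q_4)/q_5) = floor((50 - 30)/47) = 0.
Since k = 0, no intermediate fraction beyond p_5/q_5 has denominator <= 50, so the convergent 293/47 is the closest (its error is |1253*47 - 293*201|/(201*47) = 2/9447).

293/47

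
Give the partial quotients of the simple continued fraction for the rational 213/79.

Run the Euclidean algorithm on 213 and 79; the successive quotients are the partial quotients a_0, a_1, ... (each step inverts the fractional part left over by the previous one):
  213 = 2*79 + 55, so a_0 = 2.
  79 = 1*55 + 24, so a_1 = 1.
  55 = 2*24 + 7, so a_2 = 2.
  24 = 3*7 + 3, so a_3 = 3.
  7 = 2*3 + 1, so a_4 = 2.
  3 = 3*1 + 0, so a_5 = 3.
The remainder reaches 0 after 6 divisions, so the expansion has 6 partial quotients, read off in order.

[2; 1, 2, 3, 2, 3]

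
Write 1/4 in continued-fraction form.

[0; 4]

Run the Euclidean algorithm on 1 and 4; the successive quotients are the partial quotients a_0, a_1, ... (each step inverts the fractional part left over by the previous one):
  1 = 0*4 + 1, so a_0 = 0.
  4 = 4*1 + 0, so a_1 = 4.
The remainder reaches 0 after 2 divisions, so the expansion has 2 partial quotients, read off in order.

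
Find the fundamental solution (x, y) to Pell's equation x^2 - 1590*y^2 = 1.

First expand sqrt(1590) as a continued fraction. With x_i = (sqrt(1590) + m_i)/d_i and (m_0, d_0) = (0, 1): a_0 = floor(sqrt(1590)) = 39, since 39^2 = 1521 <= 1590 < 1600 = 40^2.
Iterate m_{i+1} = d_i*a_i - m_i, d_{i+1} = (1590 - m_{i+1}^2)/d_i, a_{i+1} = floor((a_0 + m_{i+1})/d_{i+1}):
  m_1 = 1*39 - 0 = 39, d_1 = (1590 - 39^2)/1 = 69/1 = 69, a_1 = floor((39 + 39)/69) = 1.
  m_2 = 69*1 - 39 = 30, d_2 = (1590 - 30^2)/69 = 690/69 = 10, a_2 = floor((39 + 30)/10) = 6.
  m_3 = 10*6 - 30 = 30, d_3 = (1590 - 30^2)/10 = 690/10 = 69, a_3 = floor((39 + 30)/69) = 1.
  m_4 = 69*1 - 30 = 39, d_4 = (1590 - 39^2)/69 = 69/69 = 1, a_4 = floor((39 + 39)/1) = 78.
  m_5 = 1*78 - 39 = 39, d_5 = (1590 - 39^2)/1 = 69/1 = 69: (m_5, d_5) = (m_1, d_1) = (39, 69), so from here the quotients repeat a_1, ..., a_4; the period length is 4.
So sqrt(1590) = [39; (1, 6, 1, 78)] with period length k = 4.
k is even, so the fundamental solution of x^2 - 1590y^2 = 1 is (p_{k-1}, q_{k-1}) = (p_3, q_3); compute convergents through index 3.
Convergents (p_i = a_i*p_{i-1} + p_{i-2}, q_i = a_i*q_{i-1} + q_{i-2} with p_{-2}=0, p_{-1}=1, q_{-2}=1, q_{-1}=0):
  i=0: a_0=39, p_0 = 39*1 + 0 = 39, q_0 = 39*0 + 1 = 1.
  i=1: a_1=1, p_1 = 1*39 + 1 = 40, q_1 = 1*1 + 0 = 1.
  i=2: a_2=6, p_2 = 6*40 + 39 = 279, q_2 = 6*1 + 1 = 7.
  i=3: a_3=1, p_3 = 1*279 + 40 = 319, q_3 = 1*7 + 1 = 8.
Check: 319^2 - 1590*8^2 = 101761 - 101760 = 1, so (x, y) = (319, 8) solves the equation, and by the theorem it is the least positive solution.

(x, y) = (319, 8)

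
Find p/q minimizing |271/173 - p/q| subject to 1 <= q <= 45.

47/30

Expand x = 271/173 as a continued fraction with the Euclidean algorithm:
  271 = 1*173 + 98, so a_0 = 1.
  173 = 1*98 + 75, so a_1 = 1.
  98 = 1*75 + 23, so a_2 = 1.
  75 = 3*23 + 6, so a_3 = 3.
  23 = 3*6 + 5, so a_4 = 3.
  6 = 1*5 + 1, so a_5 = 1.
  5 = 5*1 + 0, so a_6 = 5.
so x = [1; 1, 1, 3, 3, 1, 5].
Convergents (p_i = a_i*p_{i-1} + p_{i-2}, q_i = a_i*q_{i-1} + q_{i-2} with p_{-2}=0, p_{-1}=1, q_{-2}=1, q_{-1}=0), until the denominator exceeds 45:
  i=0: a_0=1, p_0 = 1*1 + 0 = 1, q_0 = 1*0 + 1 = 1.
  i=1: a_1=1, p_1 = 1*1 + 1 = 2, q_1 = 1*1 + 0 = 1.
  i=2: a_2=1, p_2 = 1*2 + 1 = 3, q_2 = 1*1 + 1 = 2.
  i=3: a_3=3, p_3 = 3*3 + 2 = 11, q_3 = 3*2 + 1 = 7.
  i=4: a_4=3, p_4 = 3*11 + 3 = 36, q_4 = 3*7 + 2 = 23.
  i=5: a_5=1, p_5 = 1*36 + 11 = 47, q_5 = 1*23 + 7 = 30.
  i=6: a_6=5, p_6 = 5*47 + 36 = 271, q_6 = 5*30 + 23 = 173.
q_6 = 173 > 45, so the last convergent with denominator <= 45 is p_5/q_5 = 47/30.
The closest fraction with denominator <= 45 is either p_5/q_5 or the intermediate fraction (k*p_5 + p_4)/(k*q_5 + q_4) with the largest k >= 1 whose denominator stays <= 45; these approach x as k grows, and every other convergent or intermediate fraction in range is farther away.
Largest k: floor((45 - q_4)/q_5) = floor((45 - 23)/30) = 0.
Since k = 0, no intermediate fraction beyond p_5/q_5 has denominator <= 45, so the convergent 47/30 is the closest (its error is |271*30 - 47*173|/(173*30) = 1/5190).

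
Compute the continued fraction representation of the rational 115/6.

Run the Euclidean algorithm on 115 and 6; the successive quotients are the partial quotients a_0, a_1, ... (each step inverts the fractional part left over by the previous one):
  115 = 19*6 + 1, so a_0 = 19.
  6 = 6*1 + 0, so a_1 = 6.
The remainder reaches 0 after 2 divisions, so the expansion has 2 partial quotients, read off in order.

[19; 6]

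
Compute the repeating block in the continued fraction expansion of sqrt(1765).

[42; (84)]

Write x_i = (sqrt(1765) + m_i)/d_i with (m_0, d_0) = (0, 1). a_0 = floor(sqrt(1765)) = 42, since 42^2 = 1764 <= 1765 < 1849 = 43^2.
Iterate m_{i+1} = d_i*a_i - m_i, d_{i+1} = (1765 - m_{i+1}^2)/d_i, a_{i+1} = floor((a_0 + m_{i+1})/d_{i+1}):
  m_1 = 1*42 - 0 = 42, d_1 = (1765 - 42^2)/1 = 1/1 = 1, a_1 = floor((42 + 42)/1) = 84.
  m_2 = 1*84 - 42 = 42, d_2 = (1765 - 42^2)/1 = 1/1 = 1: (m_2, d_2) = (m_1, d_1) = (42, 1), so from here the quotient a_1 repeats; the period length is 1.
Hence the expansion of sqrt(1765) is a_0 = 42 followed by the repeating block 84 (period 1).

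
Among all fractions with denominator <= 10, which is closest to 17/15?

9/8

Expand x = 17/15 as a continued fraction with the Euclidean algorithm:
  17 = 1*15 + 2, so a_0 = 1.
  15 = 7*2 + 1, so a_1 = 7.
  2 = 2*1 + 0, so a_2 = 2.
so x = [1; 7, 2].
Convergents (p_i = a_i*p_{i-1} + p_{i-2}, q_i = a_i*q_{i-1} + q_{i-2} with p_{-2}=0, p_{-1}=1, q_{-2}=1, q_{-1}=0), until the denominator exceeds 10:
  i=0: a_0=1, p_0 = 1*1 + 0 = 1, q_0 = 1*0 + 1 = 1.
  i=1: a_1=7, p_1 = 7*1 + 1 = 8, q_1 = 7*1 + 0 = 7.
  i=2: a_2=2, p_2 = 2*8 + 1 = 17, q_2 = 2*7 + 1 = 15.
q_2 = 15 > 10, so the last convergent with denominator <= 10 is p_1/q_1 = 8/7.
The closest fraction with denominator <= 10 is either p_1/q_1 or the intermediate fraction (k*p_1 + p_0)/(k*q_1 + q_0) with the largest k >= 1 whose denominator stays <= 10; these approach x as k grows, and every other convergent or intermediate fraction in range is farther away.
Largest k: floor((10 - q_0)/q_1) = floor((10 - 1)/7) = 1.
That gives (1*8 + 1)/(1*7 + 1) = 9/8.
Compare the errors: |x - 8/7| = |17*7 - 8*15|/(15*7) = 1/105, and |x - 9/8| = |17*8 - 9*15|/(15*8) = 1/120.
Cross-multiplying, 1*105 = 105 < 120 = 1*120, so 1/120 is smaller: the intermediate fraction 9/8 is closer to x than 8/7.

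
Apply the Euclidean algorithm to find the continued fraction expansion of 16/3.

[5; 3]

Run the Euclidean algorithm on 16 and 3; the successive quotients are the partial quotients a_0, a_1, ... (each step inverts the fractional part left over by the previous one):
  16 = 5*3 + 1, so a_0 = 5.
  3 = 3*1 + 0, so a_1 = 3.
The remainder reaches 0 after 2 divisions, so the expansion has 2 partial quotients, read off in order.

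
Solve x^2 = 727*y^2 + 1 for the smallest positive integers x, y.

First expand sqrt(727) as a continued fraction. With x_i = (sqrt(727) + m_i)/d_i and (m_0, d_0) = (0, 1): a_0 = floor(sqrt(727)) = 26, since 26^2 = 676 <= 727 < 729 = 27^2.
Iterate m_{i+1} = d_i*a_i - m_i, d_{i+1} = (727 - m_{i+1}^2)/d_i, a_{i+1} = floor((a_0 + m_{i+1})/d_{i+1}):
  m_1 = 1*26 - 0 = 26, d_1 = (727 - 26^2)/1 = 51/1 = 51, a_1 = floor((26 + 26)/51) = 1.
  m_2 = 51*1 - 26 = 25, d_2 = (727 - 25^2)/51 = 102/51 = 2, a_2 = floor((26 + 25)/2) = 25.
  m_3 = 2*25 - 25 = 25, d_3 = (727 - 25^2)/2 = 102/2 = 51, a_3 = floor((26 + 25)/51) = 1.
  m_4 = 51*1 - 25 = 26, d_4 = (727 - 26^2)/51 = 51/51 = 1, a_4 = floor((26 + 26)/1) = 52.
  m_5 = 1*52 - 26 = 26, d_5 = (727 - 26^2)/1 = 51/1 = 51: (m_5, d_5) = (m_1, d_1) = (26, 51), so from here the quotients repeat a_1, ..., a_4; the period length is 4.
So sqrt(727) = [26; (1, 25, 1, 52)] with period length k = 4.
k is even, so the fundamental solution of x^2 - 727y^2 = 1 is (p_{k-1}, q_{k-1}) = (p_3, q_3); compute convergents through index 3.
Convergents (p_i = a_i*p_{i-1} + p_{i-2}, q_i = a_i*q_{i-1} + q_{i-2} with p_{-2}=0, p_{-1}=1, q_{-2}=1, q_{-1}=0):
  i=0: a_0=26, p_0 = 26*1 + 0 = 26, q_0 = 26*0 + 1 = 1.
  i=1: a_1=1, p_1 = 1*26 + 1 = 27, q_1 = 1*1 + 0 = 1.
  i=2: a_2=25, p_2 = 25*27 + 26 = 701, q_2 = 25*1 + 1 = 26.
  i=3: a_3=1, p_3 = 1*701 + 27 = 728, q_3 = 1*26 + 1 = 27.
Check: 728^2 - 727*27^2 = 529984 - 529983 = 1, so (x, y) = (728, 27) solves the equation, and by the theorem it is the least positive solution.

(x, y) = (728, 27)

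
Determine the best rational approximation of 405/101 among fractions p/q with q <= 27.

4/1

Expand x = 405/101 as a continued fraction with the Euclidean algorithm:
  405 = 4*101 + 1, so a_0 = 4.
  101 = 101*1 + 0, so a_1 = 101.
so x = [4; 101].
Convergents (p_i = a_i*p_{i-1} + p_{i-2}, q_i = a_i*q_{i-1} + q_{i-2} with p_{-2}=0, p_{-1}=1, q_{-2}=1, q_{-1}=0), until the denominator exceeds 27:
  i=0: a_0=4, p_0 = 4*1 + 0 = 4, q_0 = 4*0 + 1 = 1.
  i=1: a_1=101, p_1 = 101*4 + 1 = 405, q_1 = 101*1 + 0 = 101.
q_1 = 101 > 27, so the last convergent with denominator <= 27 is p_0/q_0 = 4/1.
The closest fraction with denominator <= 27 is either p_0/q_0 or the intermediate fraction (k*p_0 + p_{-1})/(k*q_0 + q_{-1}) with the largest k >= 1 whose denominator stays <= 27; these approach x as k grows, and every other convergent or intermediate fraction in range is farther away.
Largest k: floor((27 - q_{-1})/q_0) = floor((27 - 0)/1) = 27 (using the seeds p_{-1} = 1, q_{-1} = 0).
That gives (27*4 + 1)/(27*1 + 0) = 109/27.
Compare the errors: |x - 4/1| = |405*1 - 4*101|/(101*1) = 1/101, and |x - 109/27| = |405*27 - 109*101|/(101*27) = 74/2727.
Cross-multiplying, 1*2727 = 2727 < 7474 = 74*101, so 1/101 is smaller: the convergent 4/1 is closer to x than 109/27.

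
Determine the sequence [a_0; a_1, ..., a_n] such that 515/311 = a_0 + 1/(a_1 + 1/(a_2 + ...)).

[1; 1, 1, 1, 9, 1, 2, 3]

Run the Euclidean algorithm on 515 and 311; the successive quotients are the partial quotients a_0, a_1, ... (each step inverts the fractional part left over by the previous one):
  515 = 1*311 + 204, so a_0 = 1.
  311 = 1*204 + 107, so a_1 = 1.
  204 = 1*107 + 97, so a_2 = 1.
  107 = 1*97 + 10, so a_3 = 1.
  97 = 9*10 + 7, so a_4 = 9.
  10 = 1*7 + 3, so a_5 = 1.
  7 = 2*3 + 1, so a_6 = 2.
  3 = 3*1 + 0, so a_7 = 3.
The remainder reaches 0 after 8 divisions, so the expansion has 8 partial quotients, read off in order.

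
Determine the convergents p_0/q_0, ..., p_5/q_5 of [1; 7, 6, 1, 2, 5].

Using the convergent recurrence p_i = a_i*p_{i-1} + p_{i-2}, q_i = a_i*q_{i-1} + q_{i-2} with p_{-2}=0, p_{-1}=1, q_{-2}=1, q_{-1}=0:
  i=0: a_0=1, p_0 = 1*1 + 0 = 1, q_0 = 1*0 + 1 = 1.
  i=1: a_1=7, p_1 = 7*1 + 1 = 8, q_1 = 7*1 + 0 = 7.
  i=2: a_2=6, p_2 = 6*8 + 1 = 49, q_2 = 6*7 + 1 = 43.
  i=3: a_3=1, p_3 = 1*49 + 8 = 57, q_3 = 1*43 + 7 = 50.
  i=4: a_4=2, p_4 = 2*57 + 49 = 163, q_4 = 2*50 + 43 = 143.
  i=5: a_5=5, p_5 = 5*163 + 57 = 872, q_5 = 5*143 + 50 = 765.

1/1, 8/7, 49/43, 57/50, 163/143, 872/765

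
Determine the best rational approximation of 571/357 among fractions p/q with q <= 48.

8/5

Expand x = 571/357 as a continued fraction with the Euclidean algorithm:
  571 = 1*357 + 214, so a_0 = 1.
  357 = 1*214 + 143, so a_1 = 1.
  214 = 1*143 + 71, so a_2 = 1.
  143 = 2*71 + 1, so a_3 = 2.
  71 = 71*1 + 0, so a_4 = 71.
so x = [1; 1, 1, 2, 71].
Convergents (p_i = a_i*p_{i-1} + p_{i-2}, q_i = a_i*q_{i-1} + q_{i-2} with p_{-2}=0, p_{-1}=1, q_{-2}=1, q_{-1}=0), until the denominator exceeds 48:
  i=0: a_0=1, p_0 = 1*1 + 0 = 1, q_0 = 1*0 + 1 = 1.
  i=1: a_1=1, p_1 = 1*1 + 1 = 2, q_1 = 1*1 + 0 = 1.
  i=2: a_2=1, p_2 = 1*2 + 1 = 3, q_2 = 1*1 + 1 = 2.
  i=3: a_3=2, p_3 = 2*3 + 2 = 8, q_3 = 2*2 + 1 = 5.
  i=4: a_4=71, p_4 = 71*8 + 3 = 571, q_4 = 71*5 + 2 = 357.
q_4 = 357 > 48, so the last convergent with denominator <= 48 is p_3/q_3 = 8/5.
The closest fraction with denominator <= 48 is either p_3/q_3 or the intermediate fraction (k*p_3 + p_2)/(k*q_3 + q_2) with the largest k >= 1 whose denominator stays <= 48; these approach x as k grows, and every other convergent or intermediate fraction in range is farther away.
Largest k: floor((48 - q_2)/q_3) = floor((48 - 2)/5) = 9.
That gives (9*8 + 3)/(9*5 + 2) = 75/47.
Compare the errors: |x - 8/5| = |571*5 - 8*357|/(357*5) = 1/1785, and |x - 75/47| = |571*47 - 75*357|/(357*47) = 62/16779.
Cross-multiplying, 1*16779 = 16779 < 110670 = 62*1785, so 1/1785 is smaller: the convergent 8/5 is closer to x than 75/47.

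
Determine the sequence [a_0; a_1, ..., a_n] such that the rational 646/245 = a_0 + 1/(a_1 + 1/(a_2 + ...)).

Run the Euclidean algorithm on 646 and 245; the successive quotients are the partial quotients a_0, a_1, ... (each step inverts the fractional part left over by the previous one):
  646 = 2*245 + 156, so a_0 = 2.
  245 = 1*156 + 89, so a_1 = 1.
  156 = 1*89 + 67, so a_2 = 1.
  89 = 1*67 + 22, so a_3 = 1.
  67 = 3*22 + 1, so a_4 = 3.
  22 = 22*1 + 0, so a_5 = 22.
The remainder reaches 0 after 6 divisions, so the expansion has 6 partial quotients, read off in order.

[2; 1, 1, 1, 3, 22]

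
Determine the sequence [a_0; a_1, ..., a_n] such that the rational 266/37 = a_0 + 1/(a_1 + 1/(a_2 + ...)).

[7; 5, 3, 2]

Run the Euclidean algorithm on 266 and 37; the successive quotients are the partial quotients a_0, a_1, ... (each step inverts the fractional part left over by the previous one):
  266 = 7*37 + 7, so a_0 = 7.
  37 = 5*7 + 2, so a_1 = 5.
  7 = 3*2 + 1, so a_2 = 3.
  2 = 2*1 + 0, so a_3 = 2.
The remainder reaches 0 after 4 divisions, so the expansion has 4 partial quotients, read off in order.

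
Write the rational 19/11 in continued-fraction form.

Run the Euclidean algorithm on 19 and 11; the successive quotients are the partial quotients a_0, a_1, ... (each step inverts the fractional part left over by the previous one):
  19 = 1*11 + 8, so a_0 = 1.
  11 = 1*8 + 3, so a_1 = 1.
  8 = 2*3 + 2, so a_2 = 2.
  3 = 1*2 + 1, so a_3 = 1.
  2 = 2*1 + 0, so a_4 = 2.
The remainder reaches 0 after 5 divisions, so the expansion has 5 partial quotients, read off in order.

[1; 1, 2, 1, 2]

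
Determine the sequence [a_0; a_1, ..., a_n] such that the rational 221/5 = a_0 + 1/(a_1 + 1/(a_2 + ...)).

Run the Euclidean algorithm on 221 and 5; the successive quotients are the partial quotients a_0, a_1, ... (each step inverts the fractional part left over by the previous one):
  221 = 44*5 + 1, so a_0 = 44.
  5 = 5*1 + 0, so a_1 = 5.
The remainder reaches 0 after 2 divisions, so the expansion has 2 partial quotients, read off in order.

[44; 5]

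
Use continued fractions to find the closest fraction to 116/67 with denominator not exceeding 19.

Expand x = 116/67 as a continued fraction with the Euclidean algorithm:
  116 = 1*67 + 49, so a_0 = 1.
  67 = 1*49 + 18, so a_1 = 1.
  49 = 2*18 + 13, so a_2 = 2.
  18 = 1*13 + 5, so a_3 = 1.
  13 = 2*5 + 3, so a_4 = 2.
  5 = 1*3 + 2, so a_5 = 1.
  3 = 1*2 + 1, so a_6 = 1.
  2 = 2*1 + 0, so a_7 = 2.
so x = [1; 1, 2, 1, 2, 1, 1, 2].
Convergents (p_i = a_i*p_{i-1} + p_{i-2}, q_i = a_i*q_{i-1} + q_{i-2} with p_{-2}=0, p_{-1}=1, q_{-2}=1, q_{-1}=0), until the denominator exceeds 19:
  i=0: a_0=1, p_0 = 1*1 + 0 = 1, q_0 = 1*0 + 1 = 1.
  i=1: a_1=1, p_1 = 1*1 + 1 = 2, q_1 = 1*1 + 0 = 1.
  i=2: a_2=2, p_2 = 2*2 + 1 = 5, q_2 = 2*1 + 1 = 3.
  i=3: a_3=1, p_3 = 1*5 + 2 = 7, q_3 = 1*3 + 1 = 4.
  i=4: a_4=2, p_4 = 2*7 + 5 = 19, q_4 = 2*4 + 3 = 11.
  i=5: a_5=1, p_5 = 1*19 + 7 = 26, q_5 = 1*11 + 4 = 15.
  i=6: a_6=1, p_6 = 1*26 + 19 = 45, q_6 = 1*15 + 11 = 26.
q_6 = 26 > 19, so the last convergent with denominator <= 19 is p_5/q_5 = 26/15.
The closest fraction with denominator <= 19 is either p_5/q_5 or the intermediate fraction (k*p_5 + p_4)/(k*q_5 + q_4) with the largest k >= 1 whose denominator stays <= 19; these approach x as k grows, and every other convergent or intermediate fraction in range is farther away.
Largest k: floor((19 - q_4)/q_5) = floor((19 - 11)/15) = 0.
Since k = 0, no intermediate fraction beyond p_5/q_5 has denominator <= 19, so the convergent 26/15 is the closest (its error is |116*15 - 26*67|/(67*15) = 2/1005).

26/15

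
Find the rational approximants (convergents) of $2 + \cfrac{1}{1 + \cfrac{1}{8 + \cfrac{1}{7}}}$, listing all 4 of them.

Using the convergent recurrence p_i = a_i*p_{i-1} + p_{i-2}, q_i = a_i*q_{i-1} + q_{i-2} with p_{-2}=0, p_{-1}=1, q_{-2}=1, q_{-1}=0:
  i=0: a_0=2, p_0 = 2*1 + 0 = 2, q_0 = 2*0 + 1 = 1.
  i=1: a_1=1, p_1 = 1*2 + 1 = 3, q_1 = 1*1 + 0 = 1.
  i=2: a_2=8, p_2 = 8*3 + 2 = 26, q_2 = 8*1 + 1 = 9.
  i=3: a_3=7, p_3 = 7*26 + 3 = 185, q_3 = 7*9 + 1 = 64.

2/1, 3/1, 26/9, 185/64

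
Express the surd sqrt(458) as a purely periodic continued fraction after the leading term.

Write x_i = (sqrt(458) + m_i)/d_i with (m_0, d_0) = (0, 1). a_0 = floor(sqrt(458)) = 21, since 21^2 = 441 <= 458 < 484 = 22^2.
Iterate m_{i+1} = d_i*a_i - m_i, d_{i+1} = (458 - m_{i+1}^2)/d_i, a_{i+1} = floor((a_0 + m_{i+1})/d_{i+1}):
  m_1 = 1*21 - 0 = 21, d_1 = (458 - 21^2)/1 = 17/1 = 17, a_1 = floor((21 + 21)/17) = 2.
  m_2 = 17*2 - 21 = 13, d_2 = (458 - 13^2)/17 = 289/17 = 17, a_2 = floor((21 + 13)/17) = 2.
  m_3 = 17*2 - 13 = 21, d_3 = (458 - 21^2)/17 = 17/17 = 1, a_3 = floor((21 + 21)/1) = 42.
  m_4 = 1*42 - 21 = 21, d_4 = (458 - 21^2)/1 = 17/1 = 17: (m_4, d_4) = (m_1, d_1) = (21, 17), so from here the quotients repeat a_1, ..., a_3; the period length is 3.
Hence the expansion of sqrt(458) is a_0 = 21 followed by the repeating block 2, 2, 42 (period 3).

[21; (2, 2, 42)]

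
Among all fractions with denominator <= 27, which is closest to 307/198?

Expand x = 307/198 as a continued fraction with the Euclidean algorithm:
  307 = 1*198 + 109, so a_0 = 1.
  198 = 1*109 + 89, so a_1 = 1.
  109 = 1*89 + 20, so a_2 = 1.
  89 = 4*20 + 9, so a_3 = 4.
  20 = 2*9 + 2, so a_4 = 2.
  9 = 4*2 + 1, so a_5 = 4.
  2 = 2*1 + 0, so a_6 = 2.
so x = [1; 1, 1, 4, 2, 4, 2].
Convergents (p_i = a_i*p_{i-1} + p_{i-2}, q_i = a_i*q_{i-1} + q_{i-2} with p_{-2}=0, p_{-1}=1, q_{-2}=1, q_{-1}=0), until the denominator exceeds 27:
  i=0: a_0=1, p_0 = 1*1 + 0 = 1, q_0 = 1*0 + 1 = 1.
  i=1: a_1=1, p_1 = 1*1 + 1 = 2, q_1 = 1*1 + 0 = 1.
  i=2: a_2=1, p_2 = 1*2 + 1 = 3, q_2 = 1*1 + 1 = 2.
  i=3: a_3=4, p_3 = 4*3 + 2 = 14, q_3 = 4*2 + 1 = 9.
  i=4: a_4=2, p_4 = 2*14 + 3 = 31, q_4 = 2*9 + 2 = 20.
  i=5: a_5=4, p_5 = 4*31 + 14 = 138, q_5 = 4*20 + 9 = 89.
q_5 = 89 > 27, so the last convergent with denominator <= 27 is p_4/q_4 = 31/20.
The closest fraction with denominator <= 27 is either p_4/q_4 or the intermediate fraction (k*p_4 + p_3)/(k*q_4 + q_3) with the largest k >= 1 whose denominator stays <= 27; these approach x as k grows, and every other convergent or intermediate fraction in range is farther away.
Largest k: floor((27 - q_3)/q_4) = floor((27 - 9)/20) = 0.
Since k = 0, no intermediate fraction beyond p_4/q_4 has denominator <= 27, so the convergent 31/20 is the closest (its error is |307*20 - 31*198|/(198*20) = 2/3960).

31/20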